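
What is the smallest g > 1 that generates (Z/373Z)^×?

2

φ(373) = 373 − 1 = 372 = 2^2 · 3 · 31.
g is a primitive root iff g^(372/q) ≢ 1 (mod 373) for each prime q ∈ {2, 3, 31}.
g = 2: 2^186 ≡ 372; 2^124 ≡ 284; 2^12 ≡ 366 — none is 1, so 2 is a primitive root.
Hence the least primitive root of 373 is 2.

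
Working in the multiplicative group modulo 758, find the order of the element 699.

By Lagrange's theorem, ord_758(699) divides φ(758) = φ(2)·φ(379) = 1·378 = 378 = 2 · 3^3 · 7.
Divisors of 378: 1, 2, 3, 6, 7, 9, 14, 18, 21, 27, 42, 54, 63, 126, 189, 378.
Test each divisor d:
699^1 ≡ 699 (mod 758)
699^2 ≡ 449 (mod 758)
699^3 ≡ 39 (mod 758)
699^6 ≡ 5 (mod 758)
699^7 ≡ 463 (mod 758)
699^9 ≡ 195 (mod 758)
699^14 ≡ 613 (mod 758)
699^18 ≡ 125 (mod 758)
699^21 ≡ 327 (mod 758)
699^27 ≡ 119 (mod 758)
699^42 ≡ 51 (mod 758)
699^54 ≡ 517 (mod 758)
699^63 ≡ 1 (mod 758) ✓
Therefore the multiplicative order of 699 modulo 758 is 63.

63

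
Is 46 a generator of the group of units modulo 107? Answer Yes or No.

Yes

φ(107) = 107 − 1 = 106 = 2 · 53.
It suffices to check that the order of 46 is not a proper divisor of 106: compute 46^(106/q) for q ∈ {2, 53}.
46^53 ≡ 106 (mod 107)  [q = 2: ≢ 1 ✓]
46^2 ≡ 83 (mod 107)  [q = 53: ≢ 1 ✓]
Every test exponent gives a nontrivial residue, hence 46 generates the full group.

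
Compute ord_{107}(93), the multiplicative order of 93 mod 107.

Since 93 ∈ (Z/107Z)^×, its order divides φ(107) = 107 − 1 = 106 = 2 · 53.
Divisors of 106: 1, 2, 53, 106.
Evaluate successive powers at the divisors of 106:
93^1 ≡ 93 (mod 107)
93^2 ≡ 89 (mod 107)
93^53 ≡ 106 (mod 107)
93^106 ≡ 1 (mod 107) ✓
Therefore the multiplicative order of 93 modulo 107 is 106.

106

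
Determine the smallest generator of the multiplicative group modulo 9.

2

φ(9) = φ(3^2) = 3·(3−1) = 6 = 2 · 3.
g is a primitive root iff g^(6/q) ≢ 1 (mod 9) for each prime q ∈ {2, 3}.
g = 2: 2^3 ≡ 8; 2^2 ≡ 4 — none is 1, so 2 is a primitive root.
So 2 is the smallest generator of (Z/9Z)^×.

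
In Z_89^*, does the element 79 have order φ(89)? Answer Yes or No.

φ(89) = 89 − 1 = 88 = 2^3 · 11.
Test 79^(88/q) mod 89 for each prime factor q of 88:
79^44 ≡ 1 (mod 89)  [q = 2: ≡ 1 ✗]
79^8 ≡ 45 (mod 89)  [q = 11: ≢ 1 ✓]
Since 79^44 ≡ 1, the order of 79 divides 44 < 88, so 79 is not a primitive root.

No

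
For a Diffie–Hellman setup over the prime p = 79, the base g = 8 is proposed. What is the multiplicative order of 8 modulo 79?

13

Since 8 ∈ (Z/79Z)^×, its order divides φ(79) = 79 − 1 = 78 = 2 · 3 · 13.
Divisors of 78: 1, 2, 3, 6, 13, 26, 39, 78.
Test each divisor d:
8^1 ≡ 8
8^2 ≡ 64
8^3 ≡ 38
8^6 ≡ 22
8^13 ≡ 1
The smallest such exponent is 13, so the order of 8 is 13.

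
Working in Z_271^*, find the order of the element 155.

135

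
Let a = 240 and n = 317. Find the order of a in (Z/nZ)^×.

79

The order of 240 must divide φ(317) = 317 − 1 = 316 = 2^2 · 79.
Divisors of 316: 1, 2, 4, 79, 158, 316.
Evaluate successive powers at the divisors of 316:
240^1 ≡ 240
240^2 ≡ 223
240^4 ≡ 277
240^79 ≡ 1
So ord_317(240) = 79.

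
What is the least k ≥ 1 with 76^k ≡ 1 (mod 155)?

15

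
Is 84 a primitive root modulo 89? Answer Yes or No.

φ(89) = 89 − 1 = 88 = 2^3 · 11.
84 is a primitive root mod 89 iff 84^(φ(89)/q) ≢ 1 for every prime q | φ(89), i.e. q ∈ {2, 11}.
84^44 ≡ 1 (mod 89)  [q = 2: ≡ 1 ✗]
84^8 ≡ 4 (mod 89)  [q = 11: ≢ 1 ✓]
84^44 ≡ 1 shows ord(84) | 44, strictly less than φ(89); not a primitive root.

No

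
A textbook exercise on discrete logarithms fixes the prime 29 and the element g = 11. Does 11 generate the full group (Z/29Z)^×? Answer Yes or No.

Yes

φ(29) = 29 − 1 = 28 = 2^2 · 7.
An element g generates (Z/29Z)^× iff g^(28/q) ≢ 1 (mod 29) for each prime q ∈ {2, 7}.
11^14 ≡ 28 (mod 29)  [q = 2: ≢ 1 ✓]
11^4 ≡ 25 (mod 29)  [q = 7: ≢ 1 ✓]
Every test exponent gives a nontrivial residue, hence 11 generates the full group.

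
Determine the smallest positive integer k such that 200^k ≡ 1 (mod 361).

342

By Lagrange's theorem, ord_361(200) divides φ(361) = φ(19^2) = 19·(19−1) = 342 = 2 · 3^2 · 19.
Divisors of 342: 1, 2, 3, 6, 9, 18, 19, 38, 57, 114, 171, 342.
Check 200^d mod 361 for each divisor in increasing order:
200^1 ≡ 200 (mod 361)
200^2 ≡ 290 (mod 361)
200^3 ≡ 240 (mod 361)
200^6 ≡ 201 (mod 361)
200^9 ≡ 227 (mod 361)
200^18 ≡ 267 (mod 361)
200^19 ≡ 333 (mod 361)
200^38 ≡ 62 (mod 361)
200^57 ≡ 69 (mod 361)
200^114 ≡ 68 (mod 361)
200^171 ≡ 360 (mod 361)
200^342 ≡ 1 (mod 361) ✓
Hence ord(200) = 342.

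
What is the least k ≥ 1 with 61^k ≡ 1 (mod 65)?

By Lagrange's theorem, ord_65(61) divides φ(65) = φ(5·13) = (5−1)·(13−1) = 4·12 = 48 = 2^4 · 3.
Divisors of 48: 1, 2, 3, 4, 6, 8, 12, 16, 24, 48.
Compute 61^d (mod 65) for the divisors d until we hit 1:
61^1 ≡ 61
61^2 ≡ 16
61^3 ≡ 1
So ord_65(61) = 3.

3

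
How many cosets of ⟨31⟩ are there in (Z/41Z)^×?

4

The order of 31 must divide φ(41) = 41 − 1 = 40 = 2^3 · 5.
Divisors of 40: 1, 2, 4, 5, 8, 10, 20, 40.
Compute 31^d (mod 41) for the divisors d until we hit 1:
31^1 ≡ 31 (mod 41)
31^2 ≡ 18 (mod 41)
31^4 ≡ 37 (mod 41)
31^5 ≡ 40 (mod 41)
31^8 ≡ 16 (mod 41)
31^10 ≡ 1 (mod 41) ✓
So ord_41(31) = 10, hence |⟨31⟩| = 10.
[(Z/41Z)^× : ⟨31⟩] = 40/10 = 4.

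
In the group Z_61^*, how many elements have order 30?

8

φ(61) = 61 − 1 = 60 = 2^2 · 3 · 5.
(Z/61Z)^× is cyclic (|G| = 60); a cyclic group of order m has exactly φ(d) elements of each order d | m, and none otherwise.
30 = 2 · 3 · 5 divides 60, and φ(30) = 8.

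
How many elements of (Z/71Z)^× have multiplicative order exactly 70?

φ(71) = 71 − 1 = 70 = 2 · 5 · 7.
(Z/71Z)^× is cyclic (|G| = 70); a cyclic group of order m has exactly φ(d) elements of each order d | m, and none otherwise.
70 = 2 · 5 · 7 divides 70, and φ(70) = 24.

24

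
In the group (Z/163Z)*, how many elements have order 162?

φ(163) = 163 − 1 = 162 = 2 · 3^4.
(Z/163Z)^× is cyclic (|G| = 162); a cyclic group of order m has exactly φ(d) elements of each order d | m, and none otherwise.
162 = 2 · 3^4 divides 162, and φ(162) = 54.

54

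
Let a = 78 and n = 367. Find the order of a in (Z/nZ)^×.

366

Since 78 ∈ (Z/367Z)^×, its order divides φ(367) = 367 − 1 = 366 = 2 · 3 · 61.
Divisors of 366: 1, 2, 3, 6, 61, 122, 183, 366.
Evaluate successive powers at the divisors of 366:
78^1 ≡ 78 (mod 367)
78^2 ≡ 212 (mod 367)
78^3 ≡ 21 (mod 367)
78^6 ≡ 74 (mod 367)
78^61 ≡ 84 (mod 367)
78^122 ≡ 83 (mod 367)
78^183 ≡ 366 (mod 367)
78^366 ≡ 1 (mod 367) ✓
So ord_367(78) = 366.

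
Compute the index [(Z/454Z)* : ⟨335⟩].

Since 335 ∈ (Z/454Z)^×, its order divides φ(454) = φ(2)·φ(227) = 1·226 = 226 = 2 · 113.
Divisors of 226: 1, 2, 113, 226.
Compute 335^d (mod 454) for the divisors d until we hit 1:
335^1 ≡ 335 (mod 454)
335^2 ≡ 87 (mod 454)
335^113 ≡ 1 (mod 454) ✓
Thus |⟨335⟩| = ord(335) = 113.
Index = |(Z/454Z)^×| / |⟨335⟩| = 226 / 113 = 2.

2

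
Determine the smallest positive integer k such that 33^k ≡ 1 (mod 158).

26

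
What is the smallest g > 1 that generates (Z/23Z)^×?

5

φ(23) = 23 − 1 = 22 = 2 · 11.
g is a primitive root iff g^(22/q) ≢ 1 (mod 23) for each prime q ∈ {2, 11}.
g = 2: 2^11 ≡ 1 — hits 1, so not a primitive root.
g = 3: 3^11 ≡ 1 — hits 1, so not a primitive root.
g = 4: 4^11 ≡ 1 — hits 1, so not a primitive root.
g = 5: 5^11 ≡ 22; 5^2 ≡ 2 — none is 1, so 5 is a primitive root.
The smallest primitive root modulo 23 is 5.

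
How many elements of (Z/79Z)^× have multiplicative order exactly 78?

24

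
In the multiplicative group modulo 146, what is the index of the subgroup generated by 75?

8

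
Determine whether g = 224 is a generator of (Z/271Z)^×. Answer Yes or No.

No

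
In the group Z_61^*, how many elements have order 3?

φ(61) = 61 − 1 = 60 = 2^2 · 3 · 5.
In a cyclic group of order 60, there are φ(d) elements of order d for each divisor d of 60, and zero for non-divisors.
3 | 60, and φ(3) = 3 − 1 = 2.

2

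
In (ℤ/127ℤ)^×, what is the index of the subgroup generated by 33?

Since 33 ∈ (Z/127Z)^×, its order divides φ(127) = 127 − 1 = 126 = 2 · 3^2 · 7.
Divisors of 126: 1, 2, 3, 6, 7, 9, 14, 18, 21, 42, 63, 126.
Compute 33^d (mod 127) for the divisors d until we hit 1:
33^1 ≡ 33 (mod 127)
33^2 ≡ 73 (mod 127)
33^3 ≡ 123 (mod 127)
33^6 ≡ 16 (mod 127)
33^7 ≡ 20 (mod 127)
33^9 ≡ 63 (mod 127)
33^14 ≡ 19 (mod 127)
33^18 ≡ 32 (mod 127)
33^21 ≡ 126 (mod 127)
33^42 ≡ 1 (mod 127) ✓
Thus |⟨33⟩| = ord(33) = 42.
Index = |(Z/127Z)^×| / |⟨33⟩| = 126 / 42 = 3.

3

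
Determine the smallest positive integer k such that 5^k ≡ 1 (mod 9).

6

ord(5) | φ(9) = φ(3^2) = 3·(3−1) = 6 = 2 · 3.
Divisors of 6: 1, 2, 3, 6.
Evaluate successive powers at the divisors of 6:
5^1 ≡ 5
5^2 ≡ 7
5^3 ≡ 8
5^6 ≡ 1
So ord_9(5) = 6.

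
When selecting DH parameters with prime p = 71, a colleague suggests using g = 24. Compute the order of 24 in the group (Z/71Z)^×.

35

ord(24) | φ(71) = 71 − 1 = 70 = 2 · 5 · 7.
Divisors of 70: 1, 2, 5, 7, 10, 14, 35, 70.
Evaluate successive powers at the divisors of 70:
24^1 ≡ 24
24^2 ≡ 8
24^5 ≡ 45
24^7 ≡ 5
24^10 ≡ 37
24^14 ≡ 25
24^35 ≡ 1
Hence ord(24) = 35.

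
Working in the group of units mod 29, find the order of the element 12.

The order of 12 must divide φ(29) = 29 − 1 = 28 = 2^2 · 7.
Divisors of 28: 1, 2, 4, 7, 14, 28.
Test each divisor d:
12^1 ≡ 12
12^2 ≡ 28
12^4 ≡ 1
Hence ord(12) = 4.

4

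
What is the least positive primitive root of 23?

5

φ(23) = 23 − 1 = 22 = 2 · 11.
Test candidates g = 2, 3, … against the prime factors q ∈ {2, 11} of φ(23): g is a generator iff g^(22/q) ≢ 1 for every such q.
g = 2: 2^11 ≡ 1 — hits 1, so not a primitive root.
g = 3: 3^11 ≡ 1 — hits 1, so not a primitive root.
g = 4: 4^11 ≡ 1 — hits 1, so not a primitive root.
g = 5: 5^11 ≡ 22; 5^2 ≡ 2 — none is 1, so 5 is a primitive root.
Hence the least primitive root of 23 is 5.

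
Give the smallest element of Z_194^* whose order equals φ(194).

5

φ(194) = φ(2)·φ(97) = 1·96 = 96 = 2^5 · 3.
g is a primitive root iff g^(96/q) ≢ 1 (mod 194) for each prime q ∈ {2, 3}.
g = 2: gcd(2, 194) = 2 > 1, not a unit — skip.
g = 3: 3^48 ≡ 1 — hits 1, so not a primitive root.
g = 4: gcd(4, 194) = 2 > 1, not a unit — skip.
g = 5: 5^48 ≡ 193; 5^32 ≡ 35 — none is 1, so 5 is a primitive root.
So 5 is the smallest generator of (Z/194Z)^×.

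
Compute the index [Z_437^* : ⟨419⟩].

18

The order of 419 must divide φ(437) = φ(19·23) = (19−1)·(23−1) = 18·22 = 396 = 2^2 · 3^2 · 11.
Divisors of 396: 1, 2, 3, 4, 6, 9, 11, 12, 18, 22, 33, 36, 44, 66, 99, 132, 198, 396.
Compute 419^d (mod 437) for the divisors d until we hit 1:
419^1 ≡ 419
419^2 ≡ 324
419^3 ≡ 286
419^4 ≡ 96
419^6 ≡ 77
419^9 ≡ 172
419^11 ≡ 229
419^12 ≡ 248
419^18 ≡ 305
419^22 ≡ 1
The order of 419 is 22, so the subgroup it generates has 22 elements.
The index is φ(437) / ord(419) = 396 / 22 = 18.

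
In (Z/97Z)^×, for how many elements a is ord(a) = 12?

4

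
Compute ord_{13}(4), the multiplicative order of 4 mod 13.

Since 4 ∈ (Z/13Z)^×, its order divides φ(13) = 13 − 1 = 12 = 2^2 · 3.
Divisors of 12: 1, 2, 3, 4, 6, 12.
Evaluate successive powers at the divisors of 12:
4^1 ≡ 4
4^2 ≡ 3
4^3 ≡ 12
4^4 ≡ 9
4^6 ≡ 1
Hence ord(4) = 6.

6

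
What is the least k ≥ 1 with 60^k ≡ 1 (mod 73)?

72

By Lagrange's theorem, ord_73(60) divides φ(73) = 73 − 1 = 72 = 2^3 · 3^2.
Divisors of 72: 1, 2, 3, 4, 6, 8, 9, 12, 18, 24, 36, 72.
Evaluate successive powers at the divisors of 72:
60^1 ≡ 60 (mod 73)
60^2 ≡ 23 (mod 73)
60^3 ≡ 66 (mod 73)
60^4 ≡ 18 (mod 73)
60^6 ≡ 49 (mod 73)
60^8 ≡ 32 (mod 73)
60^9 ≡ 22 (mod 73)
60^12 ≡ 65 (mod 73)
60^18 ≡ 46 (mod 73)
60^24 ≡ 64 (mod 73)
60^36 ≡ 72 (mod 73)
60^72 ≡ 1 (mod 73) ✓
So ord_73(60) = 72.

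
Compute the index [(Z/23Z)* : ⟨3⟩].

ord(3) | φ(23) = 23 − 1 = 22 = 2 · 11.
Divisors of 22: 1, 2, 11, 22.
Compute 3^d (mod 23) for the divisors d until we hit 1:
3^1 ≡ 3 (mod 23)
3^2 ≡ 9 (mod 23)
3^11 ≡ 1 (mod 23) ✓
Thus |⟨3⟩| = ord(3) = 11.
[(Z/23Z)^× : ⟨3⟩] = 22/11 = 2.

2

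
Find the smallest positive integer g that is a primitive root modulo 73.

φ(73) = 73 − 1 = 72 = 2^3 · 3^2.
Test candidates g = 2, 3, … against the prime factors q ∈ {2, 3} of φ(73): g is a generator iff g^(72/q) ≢ 1 for every such q.
g = 2: 2^36 ≡ 1 — hits 1, so not a primitive root.
g = 3: 3^36 ≡ 1 — hits 1, so not a primitive root.
g = 4: 4^36 ≡ 1 — hits 1, so not a primitive root.
g = 5: 5^36 ≡ 72; 5^24 ≡ 8 — none is 1, so 5 is a primitive root.
The smallest primitive root modulo 73 is 5.

5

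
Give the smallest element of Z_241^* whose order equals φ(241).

φ(241) = 241 − 1 = 240 = 2^4 · 3 · 5.
g is a primitive root iff g^(240/q) ≢ 1 (mod 241) for each prime q ∈ {2, 3, 5}.
g = 2: 2^120 ≡ 1 — hits 1, so not a primitive root.
g = 3: 3^120 ≡ 1 — hits 1, so not a primitive root.
g = 4: 4^120 ≡ 1 — hits 1, so not a primitive root.
g = 5: 5^120 ≡ 1 — hits 1, so not a primitive root.
g = 6: 6^120 ≡ 1 — hits 1, so not a primitive root.
g = 7: 7^120 ≡ 240; 7^80 ≡ 15; 7^48 ≡ 91 — none is 1, so 7 is a primitive root.
The smallest primitive root modulo 241 is 7.

7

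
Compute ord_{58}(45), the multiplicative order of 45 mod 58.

The order of 45 must divide φ(58) = φ(2)·φ(29) = 1·28 = 28 = 2^2 · 7.
Divisors of 28: 1, 2, 4, 7, 14, 28.
Check 45^d mod 58 for each divisor in increasing order:
45^1 ≡ 45 (mod 58)
45^2 ≡ 53 (mod 58)
45^4 ≡ 25 (mod 58)
45^7 ≡ 1 (mod 58) ✓
Hence ord(45) = 7.

7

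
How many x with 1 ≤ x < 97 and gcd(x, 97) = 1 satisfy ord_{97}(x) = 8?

4

φ(97) = 97 − 1 = 96 = 2^5 · 3.
(Z/97Z)^× is cyclic (|G| = 96); a cyclic group of order m has exactly φ(d) elements of each order d | m, and none otherwise.
8 = 2^3 divides 96, and φ(8) = 4.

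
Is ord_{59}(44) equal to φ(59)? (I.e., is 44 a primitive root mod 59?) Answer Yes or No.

Yes

φ(59) = 59 − 1 = 58 = 2 · 29.
44 is a primitive root mod 59 iff 44^(φ(59)/q) ≢ 1 for every prime q | φ(59), i.e. q ∈ {2, 29}.
44^29 ≡ 58 (mod 59)  [q = 2: ≢ 1 ✓]
44^2 ≡ 48 (mod 59)  [q = 29: ≢ 1 ✓]
Every test exponent gives a nontrivial residue, hence 44 generates the full group.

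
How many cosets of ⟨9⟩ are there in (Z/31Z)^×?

By Lagrange's theorem, ord_31(9) divides φ(31) = 31 − 1 = 30 = 2 · 3 · 5.
Divisors of 30: 1, 2, 3, 5, 6, 10, 15, 30.
Test each divisor d:
9^1 ≡ 9 (mod 31)
9^2 ≡ 19 (mod 31)
9^3 ≡ 16 (mod 31)
9^5 ≡ 25 (mod 31)
9^6 ≡ 8 (mod 31)
9^10 ≡ 5 (mod 31)
9^15 ≡ 1 (mod 31) ✓
The order of 9 is 15, so the subgroup it generates has 15 elements.
The index is φ(31) / ord(9) = 30 / 15 = 2.

2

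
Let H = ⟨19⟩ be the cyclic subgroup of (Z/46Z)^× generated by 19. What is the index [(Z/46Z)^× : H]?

1

The order of 19 must divide φ(46) = φ(2)·φ(23) = 1·22 = 22 = 2 · 11.
Divisors of 22: 1, 2, 11, 22.
Evaluate successive powers at the divisors of 22:
19^1 ≡ 19
19^2 ≡ 39
19^11 ≡ 45
19^22 ≡ 1
Thus |⟨19⟩| = ord(19) = 22.
Index = |(Z/46Z)^×| / |⟨19⟩| = 22 / 22 = 1.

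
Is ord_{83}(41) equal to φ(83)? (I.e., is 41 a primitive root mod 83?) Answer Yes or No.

No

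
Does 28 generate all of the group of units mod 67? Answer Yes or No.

Yes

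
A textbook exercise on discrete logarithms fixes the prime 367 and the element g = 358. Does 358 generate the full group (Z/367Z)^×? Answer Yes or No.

φ(367) = 367 − 1 = 366 = 2 · 3 · 61.
It suffices to check that the order of 358 is not a proper divisor of 366: compute 358^(366/q) for q ∈ {2, 3, 61}.
358^183 ≡ 366 (mod 367)  [q = 2: ≢ 1 ✓]
358^122 ≡ 1 (mod 367)  [q = 3: ≡ 1 ✗]
358^6 ≡ 25 (mod 367)  [q = 61: ≢ 1 ✓]
Since 358^122 ≡ 1, the order of 358 divides 122 < 366, so 358 is not a primitive root.

No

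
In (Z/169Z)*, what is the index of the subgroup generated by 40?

12

By Lagrange's theorem, ord_169(40) divides φ(169) = φ(13^2) = 13·(13−1) = 156 = 2^2 · 3 · 13.
Divisors of 156: 1, 2, 3, 4, 6, 12, 13, 26, 39, 52, 78, 156.
Test each divisor d:
40^1 ≡ 40 (mod 169)
40^2 ≡ 79 (mod 169)
40^3 ≡ 118 (mod 169)
40^4 ≡ 157 (mod 169)
40^6 ≡ 66 (mod 169)
40^12 ≡ 131 (mod 169)
40^13 ≡ 1 (mod 169) ✓
The order of 40 is 13, so the subgroup it generates has 13 elements.
[(Z/169Z)^× : ⟨40⟩] = 156/13 = 12.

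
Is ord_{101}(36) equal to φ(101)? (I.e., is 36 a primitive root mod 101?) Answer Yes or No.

No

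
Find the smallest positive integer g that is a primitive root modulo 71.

7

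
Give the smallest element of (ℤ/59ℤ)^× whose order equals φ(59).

φ(59) = 59 − 1 = 58 = 2 · 29.
g is a primitive root iff g^(58/q) ≢ 1 (mod 59) for each prime q ∈ {2, 29}.
g = 2: 2^29 ≡ 58; 2^2 ≡ 4 — none is 1, so 2 is a primitive root.
Hence the least primitive root of 59 is 2.

2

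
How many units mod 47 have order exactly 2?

1

φ(47) = 47 − 1 = 46 = 2 · 23.
Since (Z/47Z)^× is cyclic of order 46, the number of elements of order d is φ(d) when d | 46 and 0 otherwise.
2 | 46, and φ(2) = 2 − 1 = 1.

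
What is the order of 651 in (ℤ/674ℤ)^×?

Since 651 ∈ (Z/674Z)^×, its order divides φ(674) = φ(2)·φ(337) = 1·336 = 336 = 2^4 · 3 · 7.
Divisors of 336: 1, 2, 3, 4, 6, 7, 8, 12, 14, 16, 21, 24, 28, 42, 48, 56, 84, 112, 168, 336.
Check 651^d mod 674 for each divisor in increasing order:
651^1 ≡ 651
651^2 ≡ 529
651^3 ≡ 639
651^4 ≡ 131
651^6 ≡ 551
651^7 ≡ 133
651^8 ≡ 311
651^12 ≡ 301
651^14 ≡ 165
651^16 ≡ 339
651^21 ≡ 377
651^24 ≡ 285
651^28 ≡ 265
651^42 ≡ 589
651^48 ≡ 345
651^56 ≡ 129
651^84 ≡ 485
651^112 ≡ 465
651^168 ≡ 673
651^336 ≡ 1
So ord_674(651) = 336.

336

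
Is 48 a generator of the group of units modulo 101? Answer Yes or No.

φ(101) = 101 − 1 = 100 = 2^2 · 5^2.
An element g generates (Z/101Z)^× iff g^(100/q) ≢ 1 (mod 101) for each prime q ∈ {2, 5}.
48^50 ≡ 100 (mod 101)  [q = 2: ≢ 1 ✓]
48^20 ≡ 87 (mod 101)  [q = 5: ≢ 1 ✓]
Every test exponent gives a nontrivial residue, hence 48 generates the full group.

Yes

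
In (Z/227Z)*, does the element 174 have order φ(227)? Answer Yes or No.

φ(227) = 227 − 1 = 226 = 2 · 113.
Test 174^(226/q) mod 227 for each prime factor q of 226:
174^113 ≡ 226 (mod 227)  [q = 2: ≢ 1 ✓]
174^2 ≡ 85 (mod 227)  [q = 113: ≢ 1 ✓]
All checks pass, so 174 has order 226 and is a primitive root modulo 227.

Yes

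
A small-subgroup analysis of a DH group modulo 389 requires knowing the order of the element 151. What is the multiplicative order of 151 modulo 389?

The order of 151 must divide φ(389) = 389 − 1 = 388 = 2^2 · 97.
Divisors of 388: 1, 2, 4, 97, 194, 388.
Compute 151^d (mod 389) for the divisors d until we hit 1:
151^1 ≡ 151 (mod 389)
151^2 ≡ 239 (mod 389)
151^4 ≡ 327 (mod 389)
151^97 ≡ 274 (mod 389)
151^194 ≡ 388 (mod 389)
151^388 ≡ 1 (mod 389) ✓
Therefore the multiplicative order of 151 modulo 389 is 388.

388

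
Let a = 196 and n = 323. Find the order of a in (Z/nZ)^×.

72

By Lagrange's theorem, ord_323(196) divides φ(323) = φ(17·19) = (17−1)·(19−1) = 16·18 = 288 = 2^5 · 3^2.
Divisors of 288: 1, 2, 3, 4, 6, 8, 9, 12, 16, 18, 24, 32, 36, 48, 72, 96, 144, 288.
Compute 196^d (mod 323) for the divisors d until we hit 1:
196^1 ≡ 196 (mod 323)
196^2 ≡ 302 (mod 323)
196^3 ≡ 83 (mod 323)
196^4 ≡ 118 (mod 323)
196^6 ≡ 106 (mod 323)
196^8 ≡ 35 (mod 323)
196^9 ≡ 77 (mod 323)
196^12 ≡ 254 (mod 323)
196^16 ≡ 256 (mod 323)
196^18 ≡ 115 (mod 323)
196^24 ≡ 239 (mod 323)
196^32 ≡ 290 (mod 323)
196^36 ≡ 305 (mod 323)
196^48 ≡ 273 (mod 323)
196^72 ≡ 1 (mod 323) ✓
Hence ord(196) = 72.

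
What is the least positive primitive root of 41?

φ(41) = 41 − 1 = 40 = 2^3 · 5.
Test candidates g = 2, 3, … against the prime factors q ∈ {2, 5} of φ(41): g is a generator iff g^(40/q) ≢ 1 for every such q.
g = 2: 2^20 ≡ 1 — hits 1, so not a primitive root.
g = 3: 3^20 ≡ 40; 3^8 ≡ 1 — hits 1, so not a primitive root.
g = 4: 4^20 ≡ 1 — hits 1, so not a primitive root.
g = 5: 5^20 ≡ 1 — hits 1, so not a primitive root.
g = 6: 6^20 ≡ 40; 6^8 ≡ 10 — none is 1, so 6 is a primitive root.
Hence the least primitive root of 41 is 6.

6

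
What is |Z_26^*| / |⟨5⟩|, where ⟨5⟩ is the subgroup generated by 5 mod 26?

The order of 5 must divide φ(26) = φ(2)·φ(13) = 1·12 = 12 = 2^2 · 3.
Divisors of 12: 1, 2, 3, 4, 6, 12.
Check 5^d mod 26 for each divisor in increasing order:
5^1 ≡ 5
5^2 ≡ 25
5^3 ≡ 21
5^4 ≡ 1
The order of 5 is 4, so the subgroup it generates has 4 elements.
Index = |(Z/26Z)^×| / |⟨5⟩| = 12 / 4 = 3.

3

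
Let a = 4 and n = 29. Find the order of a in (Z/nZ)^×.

14

By Lagrange's theorem, ord_29(4) divides φ(29) = 29 − 1 = 28 = 2^2 · 7.
Divisors of 28: 1, 2, 4, 7, 14, 28.
Check 4^d mod 29 for each divisor in increasing order:
4^1 ≡ 4 (mod 29)
4^2 ≡ 16 (mod 29)
4^4 ≡ 24 (mod 29)
4^7 ≡ 28 (mod 29)
4^14 ≡ 1 (mod 29) ✓
Therefore the multiplicative order of 4 modulo 29 is 14.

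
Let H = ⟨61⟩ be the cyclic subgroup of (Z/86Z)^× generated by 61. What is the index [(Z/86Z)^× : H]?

By Lagrange's theorem, ord_86(61) divides φ(86) = φ(2)·φ(43) = 1·42 = 42 = 2 · 3 · 7.
Divisors of 42: 1, 2, 3, 6, 7, 14, 21, 42.
Test each divisor d:
61^1 ≡ 61 (mod 86)
61^2 ≡ 23 (mod 86)
61^3 ≡ 27 (mod 86)
61^6 ≡ 41 (mod 86)
61^7 ≡ 7 (mod 86)
61^14 ≡ 49 (mod 86)
61^21 ≡ 85 (mod 86)
61^42 ≡ 1 (mod 86) ✓
So ord_86(61) = 42, hence |⟨61⟩| = 42.
Index = |(Z/86Z)^×| / |⟨61⟩| = 42 / 42 = 1.

1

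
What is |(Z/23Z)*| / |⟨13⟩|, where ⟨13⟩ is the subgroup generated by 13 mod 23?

Since 13 ∈ (Z/23Z)^×, its order divides φ(23) = 23 − 1 = 22 = 2 · 11.
Divisors of 22: 1, 2, 11, 22.
Test each divisor d:
13^1 ≡ 13 (mod 23)
13^2 ≡ 8 (mod 23)
13^11 ≡ 1 (mod 23) ✓
The order of 13 is 11, so the subgroup it generates has 11 elements.
The index is φ(23) / ord(13) = 22 / 11 = 2.

2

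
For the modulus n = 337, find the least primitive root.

10

φ(337) = 337 − 1 = 336 = 2^4 · 3 · 7.
Test candidates g = 2, 3, … against the prime factors q ∈ {2, 3, 7} of φ(337): g is a generator iff g^(336/q) ≢ 1 for every such q.
g = 2: 2^168 ≡ 1 — hits 1, so not a primitive root.
g = 3: 3^168 ≡ 1 — hits 1, so not a primitive root.
g = 4: 4^168 ≡ 1 — hits 1, so not a primitive root.
g = 5: 5^168 ≡ 336; 5^112 ≡ 1 — hits 1, so not a primitive root.
g = 6: 6^168 ≡ 1 — hits 1, so not a primitive root.
g = 7: 7^168 ≡ 1 — hits 1, so not a primitive root.
g = 8: 8^168 ≡ 1 — hits 1, so not a primitive root.
g = 9: 9^168 ≡ 1 — hits 1, so not a primitive root.
g = 10: 10^168 ≡ 336; 10^112 ≡ 128; 10^48 ≡ 175 — none is 1, so 10 is a primitive root.
The smallest primitive root modulo 337 is 10.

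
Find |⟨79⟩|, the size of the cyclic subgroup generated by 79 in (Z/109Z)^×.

By Lagrange's theorem, ord_109(79) divides φ(109) = 109 − 1 = 108 = 2^2 · 3^3.
Divisors of 108: 1, 2, 3, 4, 6, 9, 12, 18, 27, 36, 54, 108.
Test each divisor d:
79^1 ≡ 79 (mod 109)
79^2 ≡ 28 (mod 109)
79^3 ≡ 32 (mod 109)
79^4 ≡ 21 (mod 109)
79^6 ≡ 43 (mod 109)
79^9 ≡ 68 (mod 109)
79^12 ≡ 105 (mod 109)
79^18 ≡ 46 (mod 109)
79^27 ≡ 76 (mod 109)
79^36 ≡ 45 (mod 109)
79^54 ≡ 108 (mod 109)
79^108 ≡ 1 (mod 109) ✓
So ord_109(79) = 108.

108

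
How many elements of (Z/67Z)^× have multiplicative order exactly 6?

2

φ(67) = 67 − 1 = 66 = 2 · 3 · 11.
In a cyclic group of order 66, there are φ(d) elements of order d for each divisor d of 66, and zero for non-divisors.
6 = 2 · 3 divides 66, and φ(6) = 2.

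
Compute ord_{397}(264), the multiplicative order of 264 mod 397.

396

By Lagrange's theorem, ord_397(264) divides φ(397) = 397 − 1 = 396 = 2^2 · 3^2 · 11.
Divisors of 396: 1, 2, 3, 4, 6, 9, 11, 12, 18, 22, 33, 36, 44, 66, 99, 132, 198, 396.
Check 264^d mod 397 for each divisor in increasing order:
264^1 ≡ 264 (mod 397)
264^2 ≡ 221 (mod 397)
264^3 ≡ 382 (mod 397)
264^4 ≡ 10 (mod 397)
264^6 ≡ 225 (mod 397)
264^9 ≡ 198 (mod 397)
264^11 ≡ 88 (mod 397)
264^12 ≡ 206 (mod 397)
264^18 ≡ 298 (mod 397)
264^22 ≡ 201 (mod 397)
264^33 ≡ 220 (mod 397)
264^36 ≡ 273 (mod 397)
264^44 ≡ 304 (mod 397)
264^66 ≡ 363 (mod 397)
264^99 ≡ 63 (mod 397)
264^132 ≡ 362 (mod 397)
264^198 ≡ 396 (mod 397)
264^396 ≡ 1 (mod 397) ✓
So ord_397(264) = 396.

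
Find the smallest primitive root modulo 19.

φ(19) = 19 − 1 = 18 = 2 · 3^2.
Test candidates g = 2, 3, … against the prime factors q ∈ {2, 3} of φ(19): g is a generator iff g^(18/q) ≢ 1 for every such q.
g = 2: 2^9 ≡ 18; 2^6 ≡ 7 — none is 1, so 2 is a primitive root.
So 2 is the smallest generator of (Z/19Z)^×.

2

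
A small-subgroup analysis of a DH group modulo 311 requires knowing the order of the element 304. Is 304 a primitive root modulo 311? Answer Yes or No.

φ(311) = 311 − 1 = 310 = 2 · 5 · 31.
It suffices to check that the order of 304 is not a proper divisor of 310: compute 304^(310/q) for q ∈ {2, 5, 31}.
304^155 ≡ 310 (mod 311)  [q = 2: ≢ 1 ✓]
304^62 ≡ 1 (mod 311)  [q = 5: ≡ 1 ✗]
304^10 ≡ 169 (mod 311)  [q = 31: ≢ 1 ✓]
The check at q = 5 fails, so 304 generates a proper subgroup.

No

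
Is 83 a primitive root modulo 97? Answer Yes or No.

φ(97) = 97 − 1 = 96 = 2^5 · 3.
It suffices to check that the order of 83 is not a proper divisor of 96: compute 83^(96/q) for q ∈ {2, 3}.
83^48 ≡ 96 (mod 97)  [q = 2: ≢ 1 ✓]
83^32 ≡ 61 (mod 97)  [q = 3: ≢ 1 ✓]
None equal 1, so ord_97(83) = 96: 83 is a primitive root.

Yes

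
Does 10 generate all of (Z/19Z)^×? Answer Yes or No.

φ(19) = 19 − 1 = 18 = 2 · 3^2.
An element g generates (Z/19Z)^× iff g^(18/q) ≢ 1 (mod 19) for each prime q ∈ {2, 3}.
10^9 ≡ 18 (mod 19)  [q = 2: ≢ 1 ✓]
10^6 ≡ 11 (mod 19)  [q = 3: ≢ 1 ✓]
None equal 1, so ord_19(10) = 18: 10 is a primitive root.

Yes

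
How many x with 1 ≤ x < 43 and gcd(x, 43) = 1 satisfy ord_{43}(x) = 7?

φ(43) = 43 − 1 = 42 = 2 · 3 · 7.
Since (Z/43Z)^× is cyclic of order 42, the number of elements of order d is φ(d) when d | 42 and 0 otherwise.
7 | 42, and φ(7) = 7 − 1 = 6.

6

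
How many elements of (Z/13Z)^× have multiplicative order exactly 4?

φ(13) = 13 − 1 = 12 = 2^2 · 3.
In a cyclic group of order 12, there are φ(d) elements of order d for each divisor d of 12, and zero for non-divisors.
4 = 2^2 divides 12, and φ(4) = 2.

2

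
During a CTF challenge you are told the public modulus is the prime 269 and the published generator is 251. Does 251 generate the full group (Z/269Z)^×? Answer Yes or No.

Yes

φ(269) = 269 − 1 = 268 = 2^2 · 67.
Test 251^(268/q) mod 269 for each prime factor q of 268:
251^134 ≡ 268 (mod 269)  [q = 2: ≢ 1 ✓]
251^4 ≡ 66 (mod 269)  [q = 67: ≢ 1 ✓]
None equal 1, so ord_269(251) = 268: 251 is a primitive root.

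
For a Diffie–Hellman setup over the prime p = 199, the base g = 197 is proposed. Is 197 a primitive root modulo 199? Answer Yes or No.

φ(199) = 199 − 1 = 198 = 2 · 3^2 · 11.
Test 197^(198/q) mod 199 for each prime factor q of 198:
197^99 ≡ 198 (mod 199)  [q = 2: ≢ 1 ✓]
197^66 ≡ 106 (mod 199)  [q = 3: ≢ 1 ✓]
197^18 ≡ 61 (mod 199)  [q = 11: ≢ 1 ✓]
Every test exponent gives a nontrivial residue, hence 197 generates the full group.

Yes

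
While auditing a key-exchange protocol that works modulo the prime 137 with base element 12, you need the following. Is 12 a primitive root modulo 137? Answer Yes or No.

Yes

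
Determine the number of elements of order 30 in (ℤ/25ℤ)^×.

φ(25) = φ(5^2) = 5·(5−1) = 20 = 2^2 · 5.
In a cyclic group of order 20, there are φ(d) elements of order d for each divisor d of 20, and zero for non-divisors.
Here 20 is not a multiple of 30, so there are no elements of order 30.

0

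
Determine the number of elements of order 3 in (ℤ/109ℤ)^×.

2

φ(109) = 109 − 1 = 108 = 2^2 · 3^3.
(Z/109Z)^× is cyclic (|G| = 108); a cyclic group of order m has exactly φ(d) elements of each order d | m, and none otherwise.
3 | 108, and φ(3) = 3 − 1 = 2.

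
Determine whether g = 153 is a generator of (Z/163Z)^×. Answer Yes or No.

φ(163) = 163 − 1 = 162 = 2 · 3^4.
153 is a primitive root mod 163 iff 153^(φ(163)/q) ≢ 1 for every prime q | φ(163), i.e. q ∈ {2, 3}.
153^81 ≡ 162 (mod 163)  [q = 2: ≢ 1 ✓]
153^54 ≡ 104 (mod 163)  [q = 3: ≢ 1 ✓]
Every test exponent gives a nontrivial residue, hence 153 generates the full group.

Yes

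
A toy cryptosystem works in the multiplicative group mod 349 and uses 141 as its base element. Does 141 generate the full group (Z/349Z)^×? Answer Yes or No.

Yes

φ(349) = 349 − 1 = 348 = 2^2 · 3 · 29.
141 is a primitive root mod 349 iff 141^(φ(349)/q) ≢ 1 for every prime q | φ(349), i.e. q ∈ {2, 3, 29}.
141^174 ≡ 348 (mod 349)  [q = 2: ≢ 1 ✓]
141^116 ≡ 122 (mod 349)  [q = 3: ≢ 1 ✓]
141^12 ≡ 289 (mod 349)  [q = 29: ≢ 1 ✓]
None equal 1, so ord_349(141) = 348: 141 is a primitive root.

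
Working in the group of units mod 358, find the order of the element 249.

89

ord(249) | φ(358) = φ(2)·φ(179) = 1·178 = 178 = 2 · 89.
Divisors of 178: 1, 2, 89, 178.
Test each divisor d:
249^1 ≡ 249
249^2 ≡ 67
249^89 ≡ 1
Therefore the multiplicative order of 249 modulo 358 is 89.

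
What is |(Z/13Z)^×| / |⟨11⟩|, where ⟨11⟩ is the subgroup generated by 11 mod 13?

1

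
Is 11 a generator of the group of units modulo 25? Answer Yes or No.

No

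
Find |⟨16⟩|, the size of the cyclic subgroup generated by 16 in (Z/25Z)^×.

By Lagrange's theorem, ord_25(16) divides φ(25) = φ(5^2) = 5·(5−1) = 20 = 2^2 · 5.
Divisors of 20: 1, 2, 4, 5, 10, 20.
Check 16^d mod 25 for each divisor in increasing order:
16^1 ≡ 16
16^2 ≡ 6
16^4 ≡ 11
16^5 ≡ 1
So ord_25(16) = 5.

5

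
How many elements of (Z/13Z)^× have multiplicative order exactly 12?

φ(13) = 13 − 1 = 12 = 2^2 · 3.
In a cyclic group of order 12, there are φ(d) elements of order d for each divisor d of 12, and zero for non-divisors.
12 = 2^2 · 3 divides 12, and φ(12) = 4.

4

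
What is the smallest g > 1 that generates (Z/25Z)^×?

2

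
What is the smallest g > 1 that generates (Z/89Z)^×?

φ(89) = 89 − 1 = 88 = 2^3 · 11.
g is a primitive root iff g^(88/q) ≢ 1 (mod 89) for each prime q ∈ {2, 11}.
g = 2: 2^44 ≡ 1 — hits 1, so not a primitive root.
g = 3: 3^44 ≡ 88; 3^8 ≡ 64 — none is 1, so 3 is a primitive root.
Hence the least primitive root of 89 is 3.

3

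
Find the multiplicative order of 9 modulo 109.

By Lagrange's theorem, ord_109(9) divides φ(109) = 109 − 1 = 108 = 2^2 · 3^3.
Divisors of 108: 1, 2, 3, 4, 6, 9, 12, 18, 27, 36, 54, 108.
Compute 9^d (mod 109) for the divisors d until we hit 1:
9^1 ≡ 9 (mod 109)
9^2 ≡ 81 (mod 109)
9^3 ≡ 75 (mod 109)
9^4 ≡ 21 (mod 109)
9^6 ≡ 66 (mod 109)
9^9 ≡ 45 (mod 109)
9^12 ≡ 105 (mod 109)
9^18 ≡ 63 (mod 109)
9^27 ≡ 1 (mod 109) ✓
Hence ord(9) = 27.

27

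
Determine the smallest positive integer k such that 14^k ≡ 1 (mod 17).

16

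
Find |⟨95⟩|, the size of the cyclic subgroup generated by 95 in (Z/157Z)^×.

ord(95) | φ(157) = 157 − 1 = 156 = 2^2 · 3 · 13.
Divisors of 156: 1, 2, 3, 4, 6, 12, 13, 26, 39, 52, 78, 156.
Compute 95^d (mod 157) for the divisors d until we hit 1:
95^1 ≡ 95 (mod 157)
95^2 ≡ 76 (mod 157)
95^3 ≡ 155 (mod 157)
95^4 ≡ 124 (mod 157)
95^6 ≡ 4 (mod 157)
95^12 ≡ 16 (mod 157)
95^13 ≡ 107 (mod 157)
95^26 ≡ 145 (mod 157)
95^39 ≡ 129 (mod 157)
95^52 ≡ 144 (mod 157)
95^78 ≡ 156 (mod 157)
95^156 ≡ 1 (mod 157) ✓
Hence ord(95) = 156.

156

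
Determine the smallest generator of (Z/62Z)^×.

3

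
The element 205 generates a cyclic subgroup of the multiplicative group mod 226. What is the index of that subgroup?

1

By Lagrange's theorem, ord_226(205) divides φ(226) = φ(2)·φ(113) = 1·112 = 112 = 2^4 · 7.
Divisors of 112: 1, 2, 4, 7, 8, 14, 16, 28, 56, 112.
Evaluate successive powers at the divisors of 112:
205^1 ≡ 205 (mod 226)
205^2 ≡ 215 (mod 226)
205^4 ≡ 121 (mod 226)
205^7 ≡ 153 (mod 226)
205^8 ≡ 177 (mod 226)
205^14 ≡ 131 (mod 226)
205^16 ≡ 141 (mod 226)
205^28 ≡ 211 (mod 226)
205^56 ≡ 225 (mod 226)
205^112 ≡ 1 (mod 226) ✓
Thus |⟨205⟩| = ord(205) = 112.
The index is φ(226) / ord(205) = 112 / 112 = 1.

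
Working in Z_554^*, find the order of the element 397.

By Lagrange's theorem, ord_554(397) divides φ(554) = φ(2)·φ(277) = 1·276 = 276 = 2^2 · 3 · 23.
Divisors of 276: 1, 2, 3, 4, 6, 12, 23, 46, 69, 92, 138, 276.
Check 397^d mod 554 for each divisor in increasing order:
397^1 ≡ 397 (mod 554)
397^2 ≡ 273 (mod 554)
397^3 ≡ 351 (mod 554)
397^4 ≡ 293 (mod 554)
397^6 ≡ 213 (mod 554)
397^12 ≡ 495 (mod 554)
397^23 ≡ 553 (mod 554)
397^46 ≡ 1 (mod 554) ✓
Therefore the multiplicative order of 397 modulo 554 is 46.

46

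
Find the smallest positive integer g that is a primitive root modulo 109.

6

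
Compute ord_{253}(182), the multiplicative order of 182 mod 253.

The order of 182 must divide φ(253) = φ(11·23) = (11−1)·(23−1) = 10·22 = 220 = 2^2 · 5 · 11.
Divisors of 220: 1, 2, 4, 5, 10, 11, 20, 22, 44, 55, 110, 220.
Compute 182^d (mod 253) for the divisors d until we hit 1:
182^1 ≡ 182
182^2 ≡ 234
182^4 ≡ 108
182^5 ≡ 175
182^10 ≡ 12
182^11 ≡ 160
182^20 ≡ 144
182^22 ≡ 47
182^44 ≡ 185
182^55 ≡ 252
182^110 ≡ 1
Hence ord(182) = 110.

110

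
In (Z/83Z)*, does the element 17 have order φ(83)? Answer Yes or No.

φ(83) = 83 − 1 = 82 = 2 · 41.
An element g generates (Z/83Z)^× iff g^(82/q) ≢ 1 (mod 83) for each prime q ∈ {2, 41}.
17^41 ≡ 1 (mod 83)  [q = 2: ≡ 1 ✗]
17^2 ≡ 40 (mod 83)  [q = 41: ≢ 1 ✓]
17^41 ≡ 1 shows ord(17) | 41, strictly less than φ(83); not a primitive root.

No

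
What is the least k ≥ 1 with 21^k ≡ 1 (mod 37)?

Since 21 ∈ (Z/37Z)^×, its order divides φ(37) = 37 − 1 = 36 = 2^2 · 3^2.
Divisors of 36: 1, 2, 3, 4, 6, 9, 12, 18, 36.
Evaluate successive powers at the divisors of 36:
21^1 ≡ 21
21^2 ≡ 34
21^3 ≡ 11
21^4 ≡ 9
21^6 ≡ 10
21^9 ≡ 36
21^12 ≡ 26
21^18 ≡ 1
The smallest such exponent is 18, so the order of 21 is 18.

18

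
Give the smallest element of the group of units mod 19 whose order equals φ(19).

2

φ(19) = 19 − 1 = 18 = 2 · 3^2.
Test candidates g = 2, 3, … against the prime factors q ∈ {2, 3} of φ(19): g is a generator iff g^(18/q) ≢ 1 for every such q.
g = 2: 2^9 ≡ 18; 2^6 ≡ 7 — none is 1, so 2 is a primitive root.
So 2 is the smallest generator of (Z/19Z)^×.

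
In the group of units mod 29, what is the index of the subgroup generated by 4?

By Lagrange's theorem, ord_29(4) divides φ(29) = 29 − 1 = 28 = 2^2 · 7.
Divisors of 28: 1, 2, 4, 7, 14, 28.
Test each divisor d:
4^1 ≡ 4 (mod 29)
4^2 ≡ 16 (mod 29)
4^4 ≡ 24 (mod 29)
4^7 ≡ 28 (mod 29)
4^14 ≡ 1 (mod 29) ✓
The order of 4 is 14, so the subgroup it generates has 14 elements.
The index is φ(29) / ord(4) = 28 / 14 = 2.

2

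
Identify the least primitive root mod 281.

3

φ(281) = 281 − 1 = 280 = 2^3 · 5 · 7.
Test candidates g = 2, 3, … against the prime factors q ∈ {2, 5, 7} of φ(281): g is a generator iff g^(280/q) ≢ 1 for every such q.
g = 2: 2^140 ≡ 1 — hits 1, so not a primitive root.
g = 3: 3^140 ≡ 280; 3^56 ≡ 86; 3^40 ≡ 249 — none is 1, so 3 is a primitive root.
The smallest primitive root modulo 281 is 3.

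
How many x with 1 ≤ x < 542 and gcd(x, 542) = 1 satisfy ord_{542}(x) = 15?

φ(542) = φ(2)·φ(271) = 1·270 = 270 = 2 · 3^3 · 5.
(Z/542Z)^× is cyclic (|G| = 270); a cyclic group of order m has exactly φ(d) elements of each order d | m, and none otherwise.
15 = 3 · 5 divides 270, and φ(15) = 8.

8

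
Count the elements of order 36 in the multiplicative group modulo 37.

12

φ(37) = 37 − 1 = 36 = 2^2 · 3^2.
In a cyclic group of order 36, there are φ(d) elements of order d for each divisor d of 36, and zero for non-divisors.
36 = 2^2 · 3^2 divides 36, and φ(36) = 12.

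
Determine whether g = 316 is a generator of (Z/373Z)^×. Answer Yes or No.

Yes

φ(373) = 373 − 1 = 372 = 2^2 · 3 · 31.
316 is a primitive root mod 373 iff 316^(φ(373)/q) ≢ 1 for every prime q | φ(373), i.e. q ∈ {2, 3, 31}.
316^186 ≡ 372 (mod 373)  [q = 2: ≢ 1 ✓]
316^124 ≡ 284 (mod 373)  [q = 3: ≢ 1 ✓]
316^12 ≡ 75 (mod 373)  [q = 31: ≢ 1 ✓]
None equal 1, so ord_373(316) = 372: 316 is a primitive root.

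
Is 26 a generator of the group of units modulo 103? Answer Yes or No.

No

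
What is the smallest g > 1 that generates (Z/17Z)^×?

3

φ(17) = 17 − 1 = 16 = 2^4.
Test candidates g = 2, 3, … against the prime factors q ∈ {2} of φ(17): g is a generator iff g^(16/q) ≢ 1 for every such q.
g = 2: 2^8 ≡ 1 — hits 1, so not a primitive root.
g = 3: 3^8 ≡ 16 — none is 1, so 3 is a primitive root.
The smallest primitive root modulo 17 is 3.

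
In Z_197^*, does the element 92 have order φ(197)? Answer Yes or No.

No

φ(197) = 197 − 1 = 196 = 2^2 · 7^2.
An element g generates (Z/197Z)^× iff g^(196/q) ≢ 1 (mod 197) for each prime q ∈ {2, 7}.
92^98 ≡ 1 (mod 197)  [q = 2: ≡ 1 ✗]
92^28 ≡ 191 (mod 197)  [q = 7: ≢ 1 ✓]
Since 92^98 ≡ 1, the order of 92 divides 98 < 196, so 92 is not a primitive root.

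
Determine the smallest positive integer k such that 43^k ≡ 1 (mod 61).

Since 43 ∈ (Z/61Z)^×, its order divides φ(61) = 61 − 1 = 60 = 2^2 · 3 · 5.
Divisors of 60: 1, 2, 3, 4, 5, 6, 10, 12, 15, 20, 30, 60.
Evaluate successive powers at the divisors of 60:
43^1 ≡ 43
43^2 ≡ 19
43^3 ≡ 24
43^4 ≡ 56
43^5 ≡ 29
43^6 ≡ 27
43^10 ≡ 48
43^12 ≡ 58
43^15 ≡ 50
43^20 ≡ 47
43^30 ≡ 60
43^60 ≡ 1
So ord_61(43) = 60.

60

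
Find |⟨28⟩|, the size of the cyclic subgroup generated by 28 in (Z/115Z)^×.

44

Since 28 ∈ (Z/115Z)^×, its order divides φ(115) = φ(5·23) = (5−1)·(23−1) = 4·22 = 88 = 2^3 · 11.
Divisors of 88: 1, 2, 4, 8, 11, 22, 44, 88.
Evaluate successive powers at the divisors of 88:
28^1 ≡ 28
28^2 ≡ 94
28^4 ≡ 96
28^8 ≡ 16
28^11 ≡ 22
28^22 ≡ 24
28^44 ≡ 1
The smallest such exponent is 44, so the order of 28 is 44.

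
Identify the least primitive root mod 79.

3

φ(79) = 79 − 1 = 78 = 2 · 3 · 13.
Test candidates g = 2, 3, … against the prime factors q ∈ {2, 3, 13} of φ(79): g is a generator iff g^(78/q) ≢ 1 for every such q.
g = 2: 2^39 ≡ 1 — hits 1, so not a primitive root.
g = 3: 3^39 ≡ 78; 3^26 ≡ 23; 3^6 ≡ 18 — none is 1, so 3 is a primitive root.
Hence the least primitive root of 79 is 3.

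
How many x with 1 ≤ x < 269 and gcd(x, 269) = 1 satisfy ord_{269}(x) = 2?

φ(269) = 269 − 1 = 268 = 2^2 · 67.
Since (Z/269Z)^× is cyclic of order 268, the number of elements of order d is φ(d) when d | 268 and 0 otherwise.
2 | 268, and φ(2) = 2 − 1 = 1.

1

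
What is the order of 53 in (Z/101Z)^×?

Since 53 ∈ (Z/101Z)^×, its order divides φ(101) = 101 − 1 = 100 = 2^2 · 5^2.
Divisors of 100: 1, 2, 4, 5, 10, 20, 25, 50, 100.
Evaluate successive powers at the divisors of 100:
53^1 ≡ 53 (mod 101)
53^2 ≡ 82 (mod 101)
53^4 ≡ 58 (mod 101)
53^5 ≡ 44 (mod 101)
53^10 ≡ 17 (mod 101)
53^20 ≡ 87 (mod 101)
53^25 ≡ 91 (mod 101)
53^50 ≡ 100 (mod 101)
53^100 ≡ 1 (mod 101) ✓
So ord_101(53) = 100.

100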